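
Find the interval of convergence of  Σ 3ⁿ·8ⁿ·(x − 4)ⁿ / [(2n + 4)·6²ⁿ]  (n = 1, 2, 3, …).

By the ratio test, |a_{n+1}/a_n| = [(2n + 4)/(2(n+1) + 4)] · 3·8/36 → 2/3.
Hence the series converges for |x − 4| < 1/(2/3) = 3/2, so the radius of convergence is 3/2.
When x = 11/2, comparison with the harmonic series Σ 1/n shows the series diverges.
Endpoint x = 5/2: the terms alternate in sign and decrease monotonically to 0 in absolute value (size ~ c/n), so the alternating series test gives convergence.

[5/2, 11/2)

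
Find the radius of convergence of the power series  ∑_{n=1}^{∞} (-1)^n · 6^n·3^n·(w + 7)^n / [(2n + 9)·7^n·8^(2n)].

Ratio test: |a_{n+1}/a_n| = [(2n + 9)/(2(n+1) + 9)] · 6·3/(7·64) → 9/224 as n → ∞.
Hence the series converges for |w + 7| < 1/(9/224) = 224/9, so the radius of convergence is 224/9.

R = 224/9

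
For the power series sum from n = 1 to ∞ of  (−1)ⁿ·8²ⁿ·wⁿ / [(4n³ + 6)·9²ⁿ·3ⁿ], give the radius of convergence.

The ratio of consecutive coefficients is [(4n³ + 6)/(4(n+1)³ + 6)] · 64/(81·3) → 64/243.
Thus R = 1/(64/243) = 243/64.

R = 243/64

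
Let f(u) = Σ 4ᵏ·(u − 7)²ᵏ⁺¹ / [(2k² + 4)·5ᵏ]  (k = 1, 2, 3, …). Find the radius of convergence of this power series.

R = √5/2

Ratio test: |a_{k+1}/a_k| = [(2k² + 4)/(2(k+1)² + 4)] · 4/5 → 4/5 as k → ∞.
Writing y = (u − 7)², the series in y has radius 5/4, so |u − 7| < √(5/4) and R = √5/2.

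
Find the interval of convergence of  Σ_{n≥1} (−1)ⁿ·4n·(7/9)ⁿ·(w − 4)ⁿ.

(19/7, 37/7)

Ratio test: |a_{n+1}/a_n| = [4(n+1)/4n] · 7/9 → 7/9 as n → ∞.
Hence the series converges for |w − 4| < 1/(7/9) = 9/7, so the radius of convergence is 9/7.
When w = 37/7, the terms have absolute value of order n, which does not tend to 0, so the series diverges by the divergence test.
Endpoint w = 19/7: the n-th term does not approach 0; divergence by the term test.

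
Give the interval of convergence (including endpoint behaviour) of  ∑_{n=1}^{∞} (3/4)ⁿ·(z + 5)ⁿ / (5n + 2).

[-19/3, -11/3)

Ratio test: |a_{n+1}/a_n| = [(5n + 2)/(5(n+1) + 2)] · 3/4 → 3/4 as n → ∞.
Convergence for |z + 5| · 3/4 < 1, i.e. |z + 5| < 4/3. So R = 4/3.
At z = -11/3: the terms behave like c/n; limit comparison with the harmonic series gives divergence.
When z = -19/3, an alternating series whose terms decrease to 0 in absolute value, so it converges by the Leibniz criterion.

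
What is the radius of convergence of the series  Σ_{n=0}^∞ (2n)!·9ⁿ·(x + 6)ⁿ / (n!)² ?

By the ratio test, |a_{n+1}/a_n| = (2n+1)·(2n+2)/(n+1)² · 9 → 36.
Thus R = 1/(36) = 1/36.

R = 1/36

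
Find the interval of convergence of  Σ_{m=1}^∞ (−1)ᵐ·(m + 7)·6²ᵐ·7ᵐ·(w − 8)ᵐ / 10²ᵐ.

The ratio of consecutive coefficients is [((m+1) + 7)/(m + 7)] · 36·7/100 → 63/25.
Hence the series converges for |w − 8| < 1/(63/25) = 25/63, so the radius of convergence is 25/63.
Endpoint w = 529/63: the m-th term does not approach 0; divergence by the term test.
When w = 479/63, the m-th term does not approach 0; divergence by the term test.

(479/63, 529/63)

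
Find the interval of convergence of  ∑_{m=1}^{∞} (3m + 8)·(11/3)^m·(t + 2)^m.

(-25/11, -19/11)

The ratio of consecutive coefficients is [(3(m+1) + 8)/(3m + 8)] · 11/3 → 11/3.
The series converges when 11/3 · |t + 2| < 1, giving R = 3/11.
When t = -19/11, the terms do not tend to 0, so the series diverges.
At t = -25/11: the m-th term does not approach 0; divergence by the term test.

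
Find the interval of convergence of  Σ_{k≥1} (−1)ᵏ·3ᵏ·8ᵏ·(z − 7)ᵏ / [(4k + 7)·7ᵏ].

Ratio test: |a_{k+1}/a_k| = [(4k + 7)/(4(k+1) + 7)] · 3·8/7 → 24/7 as k → ∞.
Convergence for |z − 7| · 24/7 < 1, i.e. |z − 7| < 7/24. So R = 7/24.
At z = 175/24: an alternating series whose terms decrease to 0 in absolute value, so it converges by the Leibniz criterion.
At z = 161/24: the terms behave like c/k; limit comparison with the harmonic series gives divergence.

(161/24, 175/24]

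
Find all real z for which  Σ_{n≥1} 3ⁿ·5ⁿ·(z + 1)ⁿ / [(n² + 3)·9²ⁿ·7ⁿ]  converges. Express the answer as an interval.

The ratio of consecutive coefficients is [(n² + 3)/((n+1)² + 3)] · 3·5/(81·7) → 5/189.
Convergence for |z + 1| · 5/189 < 1, i.e. |z + 1| < 189/5. So R = 189/5.
Check z = 184/5: absolute convergence follows by limit comparison with Σ 1/n².
At z = -194/5: the terms are on the order of 1/n², so the series converges absolutely by comparison with the p-series (p = 2 > 1).

[-194/5, 184/5]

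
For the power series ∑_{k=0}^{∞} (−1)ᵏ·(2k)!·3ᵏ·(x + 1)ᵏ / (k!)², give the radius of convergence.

Apply the ratio test: |a_{k+1}| / |a_k| = (2k+1)·(2k+2)/(k+1)² · 3, which tends to 12 as k → ∞.
The series converges when 12 · |x + 1| < 1, giving R = 1/12.

R = 1/12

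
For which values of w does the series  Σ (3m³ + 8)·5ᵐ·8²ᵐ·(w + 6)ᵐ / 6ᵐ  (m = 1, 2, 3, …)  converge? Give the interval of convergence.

Apply the ratio test: |a_{m+1}| / |a_m| = [(3(m+1)³ + 8)/(3m³ + 8)] · 5·64/6, which tends to 160/3 as m → ∞.
Convergence for |w + 6| · 160/3 < 1, i.e. |w + 6| < 3/160. So R = 3/160.
Endpoint w = -957/160: the terms do not tend to 0, so the series diverges.
At w = -963/160: the m-th term does not approach 0; divergence by the term test.

(-963/160, -957/160)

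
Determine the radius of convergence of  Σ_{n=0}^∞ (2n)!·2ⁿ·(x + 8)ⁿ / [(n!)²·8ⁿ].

Ratio test: |a_{n+1}/a_n| = (2n+1)·(2n+2)/(n+1)² · 2/8 → 1 as n → ∞.
Hence R = 1.

R = 1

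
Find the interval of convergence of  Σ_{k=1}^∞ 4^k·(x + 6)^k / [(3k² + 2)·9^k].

Ratio test: |a_{k+1}/a_k| = [(3k² + 2)/(3(k+1)² + 2)] · 4/9 → 4/9 as k → ∞.
Hence the series converges for |x + 6| < 1/(4/9) = 9/4, so the radius of convergence is 9/4.
Check x = -15/4: the terms are on the order of 1/k², so the series converges absolutely by comparison with the p-series (p = 2 > 1).
At x = -33/4: the terms are on the order of 1/k², so the series converges absolutely by comparison with the p-series (p = 2 > 1).

[-33/4, -15/4]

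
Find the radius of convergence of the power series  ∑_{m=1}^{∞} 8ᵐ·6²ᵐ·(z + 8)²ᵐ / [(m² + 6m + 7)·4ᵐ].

R = √2/12

Apply the ratio test: |a_{m+1}| / |a_m| = [(m² + 6m + 7)/((m+1)² + 6(m+1) + 7)] · 8·36/4, which tends to 72 as m → ∞.
Since the exponent of (z + 8) increases by 2 each term, convergence requires |z + 8|² < 1/72, hence R = √2/12.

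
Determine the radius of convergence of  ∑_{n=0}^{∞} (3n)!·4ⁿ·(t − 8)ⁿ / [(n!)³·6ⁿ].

R = 1/18

Apply the ratio test: |a_{n+1}| / |a_n| = (3n+1)·(3n+2)·(3n+3)/(n+1)³ · 4/6, which tends to 18 as n → ∞.
Convergence for |t − 8| · 18 < 1, i.e. |t − 8| < 1/18. So R = 1/18.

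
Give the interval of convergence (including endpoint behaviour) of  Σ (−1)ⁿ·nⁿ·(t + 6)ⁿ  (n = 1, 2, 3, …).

Root test: |a_n|^(1/n) = n → ∞.
The root grows without bound, so R = 0 (convergence only at t = -6).

{-6}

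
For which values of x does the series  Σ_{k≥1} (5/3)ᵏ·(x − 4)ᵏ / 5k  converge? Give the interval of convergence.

Apply the ratio test: |a_{k+1}| / |a_k| = [5k/5(k+1)] · 5/3, which tends to 5/3 as k → ∞.
Hence the series converges for |x − 4| < 1/(5/3) = 3/5, so the radius of convergence is 3/5.
At x = 23/5: the terms behave like c/k; limit comparison with the harmonic series gives divergence.
At x = 17/5: the terms alternate in sign and decrease monotonically to 0 in absolute value (size ~ c/k), so the alternating series test gives convergence.

[17/5, 23/5)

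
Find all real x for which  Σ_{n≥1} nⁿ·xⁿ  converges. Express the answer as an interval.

Applying the root test, |a_n|^(1/n) = n → ∞.
The root grows without bound, so R = 0 (convergence only at x = 0).

{0}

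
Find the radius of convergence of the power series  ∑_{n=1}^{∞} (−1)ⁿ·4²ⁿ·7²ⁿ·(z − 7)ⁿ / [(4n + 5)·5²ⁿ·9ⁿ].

The ratio of consecutive coefficients is [(4n + 5)/(4(n+1) + 5)] · 16·49/(25·9) → 784/225.
Convergence for |z − 7| · 784/225 < 1, i.e. |z − 7| < 225/784. So R = 225/784.

R = 225/784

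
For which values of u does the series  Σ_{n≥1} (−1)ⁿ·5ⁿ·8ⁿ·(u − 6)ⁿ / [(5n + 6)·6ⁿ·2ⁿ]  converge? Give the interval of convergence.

Apply the ratio test: |a_{n+1}| / |a_n| = [(5n + 6)/(5(n+1) + 6)] · 5·8/(6·2), which tends to 10/3 as n → ∞.
Convergence for |u − 6| · 10/3 < 1, i.e. |u − 6| < 3/10. So R = 3/10.
When u = 63/10, an alternating series whose terms decrease to 0 in absolute value, so it converges by the Leibniz criterion.
At u = 57/10: the terms are asymptotic to a nonzero constant times 1/n, so the series diverges by limit comparison with Σ 1/n.

(57/10, 63/10]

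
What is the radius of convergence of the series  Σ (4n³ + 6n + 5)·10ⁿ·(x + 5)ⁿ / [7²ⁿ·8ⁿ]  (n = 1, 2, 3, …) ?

R = 196/5

By the ratio test, |a_{n+1}/a_n| = [(4(n+1)³ + 6(n+1) + 5)/(4n³ + 6n + 5)] · 10/(49·8) → 5/196.
The series converges when 5/196 · |x + 5| < 1, giving R = 196/5.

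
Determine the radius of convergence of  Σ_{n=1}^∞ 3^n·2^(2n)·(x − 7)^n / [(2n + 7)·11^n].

By the ratio test, |a_{n+1}/a_n| = [(2n + 7)/(2(n+1) + 7)] · 3·4/11 → 12/11.
The series converges when 12/11 · |x − 7| < 1, giving R = 11/12.

R = 11/12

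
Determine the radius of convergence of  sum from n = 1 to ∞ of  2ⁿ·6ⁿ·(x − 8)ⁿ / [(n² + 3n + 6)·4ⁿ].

The ratio of consecutive coefficients is [(n² + 3n + 6)/((n+1)² + 3(n+1) + 6)] · 2·6/4 → 3.
Hence the series converges for |x − 8| < 1/(3) = 1/3, so the radius of convergence is 1/3.

R = 1/3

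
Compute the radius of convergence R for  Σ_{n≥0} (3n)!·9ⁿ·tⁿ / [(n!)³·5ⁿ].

By the ratio test, |a_{n+1}/a_n| = (3n+1)·(3n+2)·(3n+3)/(n+1)³ · 9/5 → 243/5.
Convergence for |t| · 243/5 < 1, i.e. |t| < 5/243. So R = 5/243.

R = 5/243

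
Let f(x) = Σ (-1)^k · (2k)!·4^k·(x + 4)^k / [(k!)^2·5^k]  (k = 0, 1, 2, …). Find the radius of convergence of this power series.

Apply the ratio test: |a_{k+1}| / |a_k| = (2k+1)·(2k+2)/(k+1)² · 4/5, which tends to 16/5 as k → ∞.
Hence the series converges for |x + 4| < 1/(16/5) = 5/16, so the radius of convergence is 5/16.

R = 5/16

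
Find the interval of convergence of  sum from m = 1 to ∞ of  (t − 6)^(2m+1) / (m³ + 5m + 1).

Ratio test: |a_{m+1}/a_m| = (m³ + 5m + 1)/((m+1)³ + 5(m+1) + 1) → 1 as m → ∞.
Writing y = (t − 6)², the series in y has radius 1, so |t − 6| < √(1) = 1 and R = 1.
At t = 7: the terms are on the order of 1/m³, so the series converges absolutely by comparison with the p-series (p = 3 > 1).
Endpoint t = 5: absolute convergence follows by limit comparison with Σ 1/m³.

[5, 7]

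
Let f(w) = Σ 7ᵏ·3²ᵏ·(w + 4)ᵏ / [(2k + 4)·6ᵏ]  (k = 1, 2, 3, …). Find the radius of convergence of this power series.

The ratio of consecutive coefficients is [(2k + 4)/(2(k+1) + 4)] · 7·9/6 → 21/2.
Convergence for |w + 4| · 21/2 < 1, i.e. |w + 4| < 2/21. So R = 2/21.

R = 2/21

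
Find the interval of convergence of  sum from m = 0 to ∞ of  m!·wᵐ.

{0}

Apply the ratio test: |a_{m+1}| / |a_m| = (m+1), which tends to ∞ as m → ∞.
Since the ratio → ∞, the series diverges for every w ≠ 0, and R = 0.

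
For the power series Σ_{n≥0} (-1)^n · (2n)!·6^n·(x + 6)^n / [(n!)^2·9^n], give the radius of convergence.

R = 3/8

Ratio test: |a_{n+1}/a_n| = (2n+1)·(2n+2)/(n+1)² · 6/9 → 8/3 as n → ∞.
The series converges when 8/3 · |x + 6| < 1, giving R = 3/8.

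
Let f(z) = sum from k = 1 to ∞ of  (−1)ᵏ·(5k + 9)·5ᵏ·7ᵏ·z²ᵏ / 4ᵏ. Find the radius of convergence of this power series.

R = 2√35/35

The ratio of consecutive coefficients is [(5(k+1) + 9)/(5k + 9)] · 5·7/4 → 35/4.
Writing y = z², the series in y has radius 4/35, so |z| < √(4/35) and R = 2√35/35.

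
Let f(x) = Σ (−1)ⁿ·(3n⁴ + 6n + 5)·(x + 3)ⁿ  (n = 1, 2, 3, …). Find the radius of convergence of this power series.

By the ratio test, |a_{n+1}/a_n| = (3(n+1)⁴ + 6(n+1) + 5)/(3n⁴ + 6n + 5) → 1.
Hence R = 1.

R = 1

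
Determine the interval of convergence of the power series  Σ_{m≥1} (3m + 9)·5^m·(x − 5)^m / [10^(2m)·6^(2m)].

The ratio of consecutive coefficients is [(3(m+1) + 9)/(3m + 9)] · 5/(100·36) → 1/720.
The series converges when 1/720 · |x − 5| < 1, giving R = 720.
Endpoint x = 725: the m-th term does not approach 0; divergence by the term test.
Check x = -715: the m-th term does not approach 0; divergence by the term test.

(-715, 725)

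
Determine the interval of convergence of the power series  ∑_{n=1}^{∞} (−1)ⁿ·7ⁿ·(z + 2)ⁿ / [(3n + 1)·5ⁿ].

(-19/7, -9/7]

Apply the ratio test: |a_{n+1}| / |a_n| = [(3n + 1)/(3(n+1) + 1)] · 7/5, which tends to 7/5 as n → ∞.
Convergence for |z + 2| · 7/5 < 1, i.e. |z + 2| < 5/7. So R = 5/7.
Check z = -9/7: an alternating series whose terms decrease to 0 in absolute value, so it converges by the Leibniz criterion.
When z = -19/7, the terms behave like c/n; limit comparison with the harmonic series gives divergence.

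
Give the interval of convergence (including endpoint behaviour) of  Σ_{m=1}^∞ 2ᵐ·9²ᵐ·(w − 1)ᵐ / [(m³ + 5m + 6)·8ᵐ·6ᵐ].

Apply the ratio test: |a_{m+1}| / |a_m| = [(m³ + 5m + 6)/((m+1)³ + 5(m+1) + 6)] · 2·81/(8·6), which tends to 27/8 as m → ∞.
Thus R = 1/(27/8) = 8/27.
When w = 35/27, absolute convergence follows by limit comparison with Σ 1/m³.
Check w = 19/27: absolute convergence follows by limit comparison with Σ 1/m³.

[19/27, 35/27]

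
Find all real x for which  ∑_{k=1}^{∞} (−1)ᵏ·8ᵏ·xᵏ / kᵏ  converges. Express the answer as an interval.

By the Cauchy root test, |a_k|^(1/k) = 8/k → 0.
The limit is 0 for every x, so R = ∞.

(−∞, ∞)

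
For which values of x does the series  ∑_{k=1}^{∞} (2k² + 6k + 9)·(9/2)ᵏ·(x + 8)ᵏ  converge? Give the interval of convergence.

(-74/9, -70/9)

Ratio test: |a_{k+1}/a_k| = [(2(k+1)² + 6(k+1) + 9)/(2k² + 6k + 9)] · 9/2 → 9/2 as k → ∞.
The series converges when 9/2 · |x + 8| < 1, giving R = 2/9.
Check x = -70/9: the k-th term does not approach 0; divergence by the term test.
Check x = -74/9: the terms do not tend to 0, so the series diverges.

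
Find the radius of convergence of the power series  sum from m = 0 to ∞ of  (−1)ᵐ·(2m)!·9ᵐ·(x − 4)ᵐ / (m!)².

By the ratio test, |a_{m+1}/a_m| = (2m+1)·(2m+2)/(m+1)² · 9 → 36.
Hence the series converges for |x − 4| < 1/(36) = 1/36, so the radius of convergence is 1/36.

R = 1/36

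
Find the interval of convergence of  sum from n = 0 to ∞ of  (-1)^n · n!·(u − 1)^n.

{1}

Ratio test: |a_{n+1}/a_n| = (n+1) → ∞ as n → ∞.
The ratio grows without bound, so the series diverges whenever (u − 1) ≠ 0; it converges only at u = 1. R = 0.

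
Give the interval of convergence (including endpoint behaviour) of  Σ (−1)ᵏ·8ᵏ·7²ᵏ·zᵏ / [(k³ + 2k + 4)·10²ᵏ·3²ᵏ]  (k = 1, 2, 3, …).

The ratio of consecutive coefficients is [(k³ + 2k + 4)/((k+1)³ + 2(k+1) + 4)] · 8·49/(100·9) → 98/225.
Convergence for |z| · 98/225 < 1, i.e. |z| < 225/98. So R = 225/98.
Endpoint z = 225/98: the terms are on the order of 1/k³, so the series converges absolutely by comparison with the p-series (p = 3 > 1).
At z = -225/98: the series is dominated by a constant times Σ 1/k³, which converges (p = 3 > 1).

[-225/98, 225/98]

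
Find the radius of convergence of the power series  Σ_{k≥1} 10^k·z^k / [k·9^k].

R = 9/10

Ratio test: |a_{k+1}/a_k| = [k/(k+1)] · 10/9 → 10/9 as k → ∞.
Hence the series converges for |z| < 1/(10/9) = 9/10, so the radius of convergence is 9/10.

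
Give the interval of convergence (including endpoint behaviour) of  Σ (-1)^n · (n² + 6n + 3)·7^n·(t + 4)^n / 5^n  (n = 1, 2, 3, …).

By the ratio test, |a_{n+1}/a_n| = [((n+1)² + 6(n+1) + 3)/(n² + 6n + 3)] · 7/5 → 7/5.
Hence the series converges for |t + 4| < 1/(7/5) = 5/7, so the radius of convergence is 5/7.
At t = -23/7: the terms do not tend to 0, so the series diverges.
Endpoint t = -33/7: the n-th term does not approach 0; divergence by the term test.

(-33/7, -23/7)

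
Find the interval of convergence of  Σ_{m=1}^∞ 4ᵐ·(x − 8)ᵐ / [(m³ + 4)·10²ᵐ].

[-17, 33]

By the ratio test, |a_{m+1}/a_m| = [(m³ + 4)/((m+1)³ + 4)] · 4/100 → 1/25.
Thus R = 1/(1/25) = 25.
At x = 33: the terms are on the order of 1/m³, so the series converges absolutely by comparison with the p-series (p = 3 > 1).
When x = -17, the terms are on the order of 1/m³, so the series converges absolutely by comparison with the p-series (p = 3 > 1).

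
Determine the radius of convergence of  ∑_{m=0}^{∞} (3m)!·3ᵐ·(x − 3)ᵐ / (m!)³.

R = 1/81

By the ratio test, |a_{m+1}/a_m| = (3m+1)·(3m+2)·(3m+3)/(m+1)³ · 3 → 81.
The series converges when 81 · |x − 3| < 1, giving R = 1/81.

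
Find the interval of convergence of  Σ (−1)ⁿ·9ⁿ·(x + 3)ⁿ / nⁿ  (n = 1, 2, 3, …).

By the Cauchy root test, |a_n|^(1/n) = 9/n → 0.
Since the n-th root of |a_n| tends to 0, the series converges for all real x; R = ∞.

(−∞, ∞)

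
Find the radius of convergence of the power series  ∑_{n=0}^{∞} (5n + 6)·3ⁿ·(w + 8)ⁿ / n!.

By the ratio test, |a_{n+1}/a_n| = (5(n+1) + 6)/(5n + 6) · 3 · 1/(n+1) → 0.
The ratio tends to 0 regardless of w, hence R = ∞.

R = ∞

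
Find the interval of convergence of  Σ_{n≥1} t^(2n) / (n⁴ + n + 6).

Apply the ratio test: |a_{n+1}| / |a_n| = (n⁴ + n + 6)/((n+1)⁴ + (n+1) + 6), which tends to 1 as n → ∞.
Writing y = t², the series in y has radius 1, so |t| < √(1) = 1 and R = 1.
Endpoint t = 1: absolute convergence follows by limit comparison with Σ 1/n⁴.
When t = -1, the series is dominated by a constant times Σ 1/n⁴, which converges (p = 4 > 1).

[-1, 1]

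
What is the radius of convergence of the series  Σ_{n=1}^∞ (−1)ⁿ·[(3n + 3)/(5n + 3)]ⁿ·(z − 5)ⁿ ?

R = 5/3

Root test: |a_n|^(1/n) = (3n + 3)/(5n + 3) → 3/5.
Hence the series converges for |z − 5| < 1/(3/5) = 5/3, so the radius of convergence is 5/3.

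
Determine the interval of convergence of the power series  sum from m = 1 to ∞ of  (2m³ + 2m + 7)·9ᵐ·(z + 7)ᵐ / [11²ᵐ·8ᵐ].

(-1031/9, 905/9)

The ratio of consecutive coefficients is [(2(m+1)³ + 2(m+1) + 7)/(2m³ + 2m + 7)] · 9/(121·8) → 9/968.
Hence the series converges for |z + 7| < 1/(9/968) = 968/9, so the radius of convergence is 968/9.
At z = 905/9: the terms do not tend to 0, so the series diverges.
At z = -1031/9: the m-th term does not approach 0; divergence by the term test.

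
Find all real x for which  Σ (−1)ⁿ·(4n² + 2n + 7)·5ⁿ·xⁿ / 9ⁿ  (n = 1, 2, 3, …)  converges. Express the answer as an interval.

(-9/5, 9/5)

The ratio of consecutive coefficients is [(4(n+1)² + 2(n+1) + 7)/(4n² + 2n + 7)] · 5/9 → 5/9.
Thus R = 1/(5/9) = 9/5.
When x = 9/5, the n-th term does not approach 0; divergence by the term test.
When x = -9/5, the terms have absolute value of order n², which does not tend to 0, so the series diverges by the divergence test.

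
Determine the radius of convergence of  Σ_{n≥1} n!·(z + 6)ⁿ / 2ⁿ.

By the ratio test, |a_{n+1}/a_n| = (n+1) · 1/2 → ∞.
Since the ratio → ∞, the series diverges for every z ≠ -6, and R = 0.

R = 0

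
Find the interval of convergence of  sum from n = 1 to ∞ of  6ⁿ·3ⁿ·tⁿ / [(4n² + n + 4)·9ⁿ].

By the ratio test, |a_{n+1}/a_n| = [(4n² + n + 4)/(4(n+1)² + (n+1) + 4)] · 6·3/9 → 2.
Hence the series converges for |t| < 1/(2) = 1/2, so the radius of convergence is 1/2.
Check t = 1/2: the series is dominated by a constant times Σ 1/n², which converges (p = 2 > 1).
Endpoint t = -1/2: the series is dominated by a constant times Σ 1/n², which converges (p = 2 > 1).

[-1/2, 1/2]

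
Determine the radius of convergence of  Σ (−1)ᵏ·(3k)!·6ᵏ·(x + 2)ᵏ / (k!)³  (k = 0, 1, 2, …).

R = 1/162

Apply the ratio test: |a_{k+1}| / |a_k| = (3k+1)·(3k+2)·(3k+3)/(k+1)³ · 6, which tends to 162 as k → ∞.
Convergence for |x + 2| · 162 < 1, i.e. |x + 2| < 1/162. So R = 1/162.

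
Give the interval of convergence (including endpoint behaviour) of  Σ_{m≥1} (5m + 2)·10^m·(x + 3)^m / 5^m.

(-7/2, -5/2)

Ratio test: |a_{m+1}/a_m| = [(5(m+1) + 2)/(5m + 2)] · 10/5 → 2 as m → ∞.
Convergence for |x + 3| · 2 < 1, i.e. |x + 3| < 1/2. So R = 1/2.
When x = -5/2, the terms do not tend to 0, so the series diverges.
Endpoint x = -7/2: the terms have absolute value of order m, which does not tend to 0, so the series diverges by the divergence test.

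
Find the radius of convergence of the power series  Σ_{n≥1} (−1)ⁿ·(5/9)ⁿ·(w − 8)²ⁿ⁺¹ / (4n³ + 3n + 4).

R = 3√5/5

Ratio test: |a_{n+1}/a_n| = [(4n³ + 3n + 4)/(4(n+1)³ + 3(n+1) + 4)] · 5/9 → 5/9 as n → ∞.
Writing y = (w − 8)², the series in y has radius 9/5, so |w − 8| < √(9/5) and R = 3√5/5.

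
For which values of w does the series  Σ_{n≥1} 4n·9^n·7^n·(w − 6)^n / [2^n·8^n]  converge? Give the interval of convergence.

The ratio of consecutive coefficients is [4(n+1)/4n] · 9·7/(2·8) → 63/16.
Convergence for |w − 6| · 63/16 < 1, i.e. |w − 6| < 16/63. So R = 16/63.
Check w = 394/63: the n-th term does not approach 0; divergence by the term test.
Endpoint w = 362/63: the terms do not tend to 0, so the series diverges.

(362/63, 394/63)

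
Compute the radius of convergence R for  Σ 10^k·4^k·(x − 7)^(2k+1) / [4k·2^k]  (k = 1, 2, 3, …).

Ratio test: |a_{k+1}/a_k| = [4k/4(k+1)] · 10·4/2 → 20 as k → ∞.
Successive powers of (x − 7) differ by 2, so the series converges when |x − 7|² · 20 < 1, i.e. |x − 7| < √(1/20). So R = √5/10.

R = √5/10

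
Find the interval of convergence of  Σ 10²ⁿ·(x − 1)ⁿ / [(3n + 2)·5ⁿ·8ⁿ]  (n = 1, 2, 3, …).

[3/5, 7/5)

Apply the ratio test: |a_{n+1}| / |a_n| = [(3n + 2)/(3(n+1) + 2)] · 100/(5·8), which tends to 5/2 as n → ∞.
Hence the series converges for |x − 1| < 1/(5/2) = 2/5, so the radius of convergence is 2/5.
Check x = 7/5: the terms behave like c/n; limit comparison with the harmonic series gives divergence.
Endpoint x = 3/5: an alternating series whose terms decrease to 0 in absolute value, so it converges by the Leibniz criterion.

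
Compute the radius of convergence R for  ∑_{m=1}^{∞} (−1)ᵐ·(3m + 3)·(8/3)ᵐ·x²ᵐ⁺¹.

Ratio test: |a_{m+1}/a_m| = [(3(m+1) + 3)/(3m + 3)] · 8/3 → 8/3 as m → ∞.
Since the exponent of x increases by 2 each term, convergence requires |x|² < 3/8, hence R = √6/4.

R = √6/4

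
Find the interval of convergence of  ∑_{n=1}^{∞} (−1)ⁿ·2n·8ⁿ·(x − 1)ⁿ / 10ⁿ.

(-1/4, 9/4)

Ratio test: |a_{n+1}/a_n| = [2(n+1)/2n] · 8/10 → 4/5 as n → ∞.
Hence the series converges for |x − 1| < 1/(4/5) = 5/4, so the radius of convergence is 5/4.
At x = 9/4: the terms have absolute value of order n, which does not tend to 0, so the series diverges by the divergence test.
Endpoint x = -1/4: the n-th term does not approach 0; divergence by the term test.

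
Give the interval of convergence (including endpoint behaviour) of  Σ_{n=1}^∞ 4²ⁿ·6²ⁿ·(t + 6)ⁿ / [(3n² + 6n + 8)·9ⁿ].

The ratio of consecutive coefficients is [(3n² + 6n + 8)/(3(n+1)² + 6(n+1) + 8)] · 16·36/9 → 64.
Hence the series converges for |t + 6| < 1/(64) = 1/64, so the radius of convergence is 1/64.
When t = -383/64, the terms are on the order of 1/n², so the series converges absolutely by comparison with the p-series (p = 2 > 1).
Endpoint t = -385/64: the series is dominated by a constant times Σ 1/n², which converges (p = 2 > 1).

[-385/64, -383/64]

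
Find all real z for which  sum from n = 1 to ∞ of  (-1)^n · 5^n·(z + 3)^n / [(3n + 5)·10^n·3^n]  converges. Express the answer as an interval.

(-9, 3]

Ratio test: |a_{n+1}/a_n| = [(3n + 5)/(3(n+1) + 5)] · 5/(10·3) → 1/6 as n → ∞.
Convergence for |z + 3| · 1/6 < 1, i.e. |z + 3| < 6. So R = 6.
Endpoint z = 3: an alternating series whose terms decrease to 0 in absolute value, so it converges by the Leibniz criterion.
Endpoint z = -9: the terms behave like c/n; limit comparison with the harmonic series gives divergence.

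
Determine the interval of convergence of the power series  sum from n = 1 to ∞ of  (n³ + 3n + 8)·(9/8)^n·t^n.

(-8/9, 8/9)

By the ratio test, |a_{n+1}/a_n| = [((n+1)³ + 3(n+1) + 8)/(n³ + 3n + 8)] · 9/8 → 9/8.
The series converges when 9/8 · |t| < 1, giving R = 8/9.
At t = 8/9: the n-th term does not approach 0; divergence by the term test.
At t = -8/9: the n-th term does not approach 0; divergence by the term test.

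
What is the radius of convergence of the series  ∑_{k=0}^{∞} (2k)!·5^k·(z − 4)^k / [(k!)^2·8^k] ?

Ratio test: |a_{k+1}/a_k| = (2k+1)·(2k+2)/(k+1)² · 5/8 → 5/2 as k → ∞.
Convergence for |z − 4| · 5/2 < 1, i.e. |z − 4| < 2/5. So R = 2/5.

R = 2/5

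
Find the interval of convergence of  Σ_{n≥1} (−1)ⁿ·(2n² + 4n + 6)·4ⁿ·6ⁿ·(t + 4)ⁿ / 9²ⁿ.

(-59/8, -5/8)

Ratio test: |a_{n+1}/a_n| = [(2(n+1)² + 4(n+1) + 6)/(2n² + 4n + 6)] · 4·6/81 → 8/27 as n → ∞.
Thus R = 1/(8/27) = 27/8.
Check t = -5/8: the n-th term does not approach 0; divergence by the term test.
Endpoint t = -59/8: the terms do not tend to 0, so the series diverges.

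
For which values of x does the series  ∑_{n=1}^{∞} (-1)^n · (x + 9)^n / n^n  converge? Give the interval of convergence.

(−∞, ∞)

Applying the root test, |a_n|^(1/n) = 1/n → 0.
Since the n-th root of |a_n| tends to 0, the series converges for all real x; R = ∞.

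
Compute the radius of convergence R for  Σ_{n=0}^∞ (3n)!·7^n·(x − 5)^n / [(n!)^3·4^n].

R = 4/189

By the ratio test, |a_{n+1}/a_n| = (3n+1)·(3n+2)·(3n+3)/(n+1)³ · 7/4 → 189/4.
The series converges when 189/4 · |x − 5| < 1, giving R = 4/189.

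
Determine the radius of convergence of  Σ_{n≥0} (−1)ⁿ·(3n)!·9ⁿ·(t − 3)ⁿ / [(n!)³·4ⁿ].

Apply the ratio test: |a_{n+1}| / |a_n| = (3n+1)·(3n+2)·(3n+3)/(n+1)³ · 9/4, which tends to 243/4 as n → ∞.
The series converges when 243/4 · |t − 3| < 1, giving R = 4/243.

R = 4/243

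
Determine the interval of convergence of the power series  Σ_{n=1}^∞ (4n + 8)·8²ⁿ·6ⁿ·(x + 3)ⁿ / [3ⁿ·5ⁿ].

The ratio of consecutive coefficients is [(4(n+1) + 8)/(4n + 8)] · 64·6/(3·5) → 128/5.
The series converges when 128/5 · |x + 3| < 1, giving R = 5/128.
At x = -379/128: the terms have absolute value of order n, which does not tend to 0, so the series diverges by the divergence test.
Endpoint x = -389/128: the terms have absolute value of order n, which does not tend to 0, so the series diverges by the divergence test.

(-389/128, -379/128)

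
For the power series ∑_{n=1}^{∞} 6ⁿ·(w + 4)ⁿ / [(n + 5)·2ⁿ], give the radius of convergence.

R = 1/3

By the ratio test, |a_{n+1}/a_n| = [(n + 5)/((n+1) + 5)] · 6/2 → 3.
Thus R = 1/(3) = 1/3.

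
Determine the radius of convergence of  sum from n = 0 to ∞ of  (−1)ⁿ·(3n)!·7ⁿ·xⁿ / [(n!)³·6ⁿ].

R = 2/63

The ratio of consecutive coefficients is (3n+1)·(3n+2)·(3n+3)/(n+1)³ · 7/6 → 63/2.
Thus R = 1/(63/2) = 2/63.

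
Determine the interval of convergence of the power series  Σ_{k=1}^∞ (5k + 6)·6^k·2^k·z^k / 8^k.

(-2/3, 2/3)

Apply the ratio test: |a_{k+1}| / |a_k| = [(5(k+1) + 6)/(5k + 6)] · 6·2/8, which tends to 3/2 as k → ∞.
Hence the series converges for |z| < 1/(3/2) = 2/3, so the radius of convergence is 2/3.
At z = 2/3: the k-th term does not approach 0; divergence by the term test.
Endpoint z = -2/3: the terms do not tend to 0, so the series diverges.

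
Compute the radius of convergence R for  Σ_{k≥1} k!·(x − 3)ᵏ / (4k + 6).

The ratio of consecutive coefficients is (k+1) · (4k + 6)/(4(k+1) + 6) → ∞.
Since the ratio → ∞, the series diverges for every x ≠ 3, and R = 0.

R = 0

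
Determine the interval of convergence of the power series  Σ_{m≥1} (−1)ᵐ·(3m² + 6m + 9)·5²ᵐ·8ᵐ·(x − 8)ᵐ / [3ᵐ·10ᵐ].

(157/20, 163/20)

By the ratio test, |a_{m+1}/a_m| = [(3(m+1)² + 6(m+1) + 9)/(3m² + 6m + 9)] · 25·8/(3·10) → 20/3.
Convergence for |x − 8| · 20/3 < 1, i.e. |x − 8| < 3/20. So R = 3/20.
At x = 163/20: the terms have absolute value of order m², which does not tend to 0, so the series diverges by the divergence test.
Check x = 157/20: the terms have absolute value of order m², which does not tend to 0, so the series diverges by the divergence test.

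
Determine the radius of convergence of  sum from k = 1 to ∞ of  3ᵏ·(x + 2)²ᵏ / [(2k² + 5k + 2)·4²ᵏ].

R = 4√3/3

The ratio of consecutive coefficients is [(2k² + 5k + 2)/(2(k+1)² + 5(k+1) + 2)] · 3/16 → 3/16.
Writing y = (x + 2)², the series in y has radius 16/3, so |x + 2| < √(16/3) and R = 4√3/3.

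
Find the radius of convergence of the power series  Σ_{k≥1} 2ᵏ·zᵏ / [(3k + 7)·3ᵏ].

R = 3/2

Apply the ratio test: |a_{k+1}| / |a_k| = [(3k + 7)/(3(k+1) + 7)] · 2/3, which tends to 2/3 as k → ∞.
The series converges when 2/3 · |z| < 1, giving R = 3/2.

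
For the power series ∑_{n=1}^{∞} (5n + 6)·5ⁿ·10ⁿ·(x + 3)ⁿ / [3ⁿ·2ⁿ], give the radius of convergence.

By the ratio test, |a_{n+1}/a_n| = [(5(n+1) + 6)/(5n + 6)] · 5·10/(3·2) → 25/3.
Hence the series converges for |x + 3| < 1/(25/3) = 3/25, so the radius of convergence is 3/25.

R = 3/25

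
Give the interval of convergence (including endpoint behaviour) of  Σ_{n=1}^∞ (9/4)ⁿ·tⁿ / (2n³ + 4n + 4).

[-4/9, 4/9]

By the ratio test, |a_{n+1}/a_n| = [(2n³ + 4n + 4)/(2(n+1)³ + 4(n+1) + 4)] · 9/4 → 9/4.
Thus R = 1/(9/4) = 4/9.
At t = 4/9: the terms are on the order of 1/n³, so the series converges absolutely by comparison with the p-series (p = 3 > 1).
When t = -4/9, the series is dominated by a constant times Σ 1/n³, which converges (p = 3 > 1).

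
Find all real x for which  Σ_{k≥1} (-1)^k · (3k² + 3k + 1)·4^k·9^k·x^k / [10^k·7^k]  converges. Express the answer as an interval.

The ratio of consecutive coefficients is [(3(k+1)² + 3(k+1) + 1)/(3k² + 3k + 1)] · 4·9/(10·7) → 18/35.
The series converges when 18/35 · |x| < 1, giving R = 35/18.
At x = 35/18: the terms do not tend to 0, so the series diverges.
Check x = -35/18: the k-th term does not approach 0; divergence by the term test.

(-35/18, 35/18)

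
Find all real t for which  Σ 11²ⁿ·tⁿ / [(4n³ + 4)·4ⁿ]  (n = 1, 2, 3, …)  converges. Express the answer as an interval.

[-4/121, 4/121]

Apply the ratio test: |a_{n+1}| / |a_n| = [(4n³ + 4)/(4(n+1)³ + 4)] · 121/4, which tends to 121/4 as n → ∞.
The series converges when 121/4 · |t| < 1, giving R = 4/121.
When t = 4/121, the terms are on the order of 1/n³, so the series converges absolutely by comparison with the p-series (p = 3 > 1).
When t = -4/121, absolute convergence follows by limit comparison with Σ 1/n³.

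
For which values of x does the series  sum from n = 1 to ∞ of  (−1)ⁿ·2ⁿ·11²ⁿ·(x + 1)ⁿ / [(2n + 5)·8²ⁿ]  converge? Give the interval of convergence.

Apply the ratio test: |a_{n+1}| / |a_n| = [(2n + 5)/(2(n+1) + 5)] · 2·121/64, which tends to 121/32 as n → ∞.
Convergence for |x + 1| · 121/32 < 1, i.e. |x + 1| < 32/121. So R = 32/121.
Endpoint x = -89/121: the terms alternate in sign and decrease monotonically to 0 in absolute value (size ~ c/n), so the alternating series test gives convergence.
Check x = -153/121: the terms are asymptotic to a nonzero constant times 1/n, so the series diverges by limit comparison with Σ 1/n.

(-153/121, -89/121]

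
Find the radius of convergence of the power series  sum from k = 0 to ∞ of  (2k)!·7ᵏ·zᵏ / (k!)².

Apply the ratio test: |a_{k+1}| / |a_k| = (2k+1)·(2k+2)/(k+1)² · 7, which tends to 28 as k → ∞.
Convergence for |z| · 28 < 1, i.e. |z| < 1/28. So R = 1/28.

R = 1/28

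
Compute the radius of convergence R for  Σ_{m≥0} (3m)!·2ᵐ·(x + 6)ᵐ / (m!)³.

R = 1/54

Ratio test: |a_{m+1}/a_m| = (3m+1)·(3m+2)·(3m+3)/(m+1)³ · 2 → 54 as m → ∞.
The series converges when 54 · |x + 6| < 1, giving R = 1/54.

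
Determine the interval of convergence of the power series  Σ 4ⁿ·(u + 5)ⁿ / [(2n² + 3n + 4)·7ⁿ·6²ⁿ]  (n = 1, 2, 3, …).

The ratio of consecutive coefficients is [(2n² + 3n + 4)/(2(n+1)² + 3(n+1) + 4)] · 4/(7·36) → 1/63.
Thus R = 1/(1/63) = 63.
When u = 58, absolute convergence follows by limit comparison with Σ 1/n².
When u = -68, the series is dominated by a constant times Σ 1/n², which converges (p = 2 > 1).

[-68, 58]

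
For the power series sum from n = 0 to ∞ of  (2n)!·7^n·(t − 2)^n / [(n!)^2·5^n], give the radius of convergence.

By the ratio test, |a_{n+1}/a_n| = (2n+1)·(2n+2)/(n+1)² · 7/5 → 28/5.
Convergence for |t − 2| · 28/5 < 1, i.e. |t − 2| < 5/28. So R = 5/28.

R = 5/28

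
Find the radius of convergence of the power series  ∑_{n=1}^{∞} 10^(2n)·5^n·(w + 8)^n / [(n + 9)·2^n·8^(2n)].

R = 32/125

By the ratio test, |a_{n+1}/a_n| = [(n + 9)/((n+1) + 9)] · 100·5/(2·64) → 125/32.
Convergence for |w + 8| · 125/32 < 1, i.e. |w + 8| < 32/125. So R = 32/125.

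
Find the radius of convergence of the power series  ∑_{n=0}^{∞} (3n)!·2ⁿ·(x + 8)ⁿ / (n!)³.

R = 1/54

The ratio of consecutive coefficients is (3n+1)·(3n+2)·(3n+3)/(n+1)³ · 2 → 54.
Convergence for |x + 8| · 54 < 1, i.e. |x + 8| < 1/54. So R = 1/54.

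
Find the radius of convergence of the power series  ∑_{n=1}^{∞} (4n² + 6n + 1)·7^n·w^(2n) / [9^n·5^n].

The ratio of consecutive coefficients is [(4(n+1)² + 6(n+1) + 1)/(4n² + 6n + 1)] · 7/(9·5) → 7/45.
Writing y = w², the series in y has radius 45/7, so |w| < √(45/7) and R = 3√35/7.

R = 3√35/7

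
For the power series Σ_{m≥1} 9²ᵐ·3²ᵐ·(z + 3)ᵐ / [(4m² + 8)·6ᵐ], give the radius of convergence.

By the ratio test, |a_{m+1}/a_m| = [(4m² + 8)/(4(m+1)² + 8)] · 81·9/6 → 243/2.
The series converges when 243/2 · |z + 3| < 1, giving R = 2/243.

R = 2/243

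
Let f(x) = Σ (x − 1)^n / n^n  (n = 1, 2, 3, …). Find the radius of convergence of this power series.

R = ∞

By the Cauchy root test, |a_n|^(1/n) = 1/n → 0.
The limit is 0 for every x, so R = ∞.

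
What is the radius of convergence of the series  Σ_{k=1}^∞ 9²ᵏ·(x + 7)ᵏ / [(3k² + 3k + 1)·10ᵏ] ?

Apply the ratio test: |a_{k+1}| / |a_k| = [(3k² + 3k + 1)/(3(k+1)² + 3(k+1) + 1)] · 81/10, which tends to 81/10 as k → ∞.
Hence the series converges for |x + 7| < 1/(81/10) = 10/81, so the radius of convergence is 10/81.

R = 10/81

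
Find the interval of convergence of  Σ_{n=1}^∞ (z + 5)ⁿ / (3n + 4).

By the ratio test, |a_{n+1}/a_n| = (3n + 4)/(3(n+1) + 4) → 1.
Hence R = 1.
Check z = -4: comparison with the harmonic series Σ 1/n shows the series diverges.
When z = -6, the terms alternate in sign and decrease monotonically to 0 in absolute value (size ~ c/n), so the alternating series test gives convergence.

[-6, -4)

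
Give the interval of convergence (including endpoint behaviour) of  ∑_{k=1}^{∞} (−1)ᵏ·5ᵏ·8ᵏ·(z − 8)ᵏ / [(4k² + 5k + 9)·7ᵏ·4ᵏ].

[73/10, 87/10]

The ratio of consecutive coefficients is [(4k² + 5k + 9)/(4(k+1)² + 5(k+1) + 9)] · 5·8/(7·4) → 10/7.
Convergence for |z − 8| · 10/7 < 1, i.e. |z − 8| < 7/10. So R = 7/10.
Endpoint z = 87/10: absolute convergence follows by limit comparison with Σ 1/k².
Endpoint z = 73/10: the series is dominated by a constant times Σ 1/k², which converges (p = 2 > 1).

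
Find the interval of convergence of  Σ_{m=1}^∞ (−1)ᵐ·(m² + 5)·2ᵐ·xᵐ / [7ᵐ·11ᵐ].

The ratio of consecutive coefficients is [((m+1)² + 5)/(m² + 5)] · 2/(7·11) → 2/77.
The series converges when 2/77 · |x| < 1, giving R = 77/2.
When x = 77/2, the terms do not tend to 0, so the series diverges.
At x = -77/2: the terms have absolute value of order m², which does not tend to 0, so the series diverges by the divergence test.

(-77/2, 77/2)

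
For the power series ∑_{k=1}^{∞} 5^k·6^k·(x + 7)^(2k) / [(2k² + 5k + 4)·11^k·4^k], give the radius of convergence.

R = √330/15

By the ratio test, |a_{k+1}/a_k| = [(2k² + 5k + 4)/(2(k+1)² + 5(k+1) + 4)] · 5·6/(11·4) → 15/22.
Since the exponent of (x + 7) increases by 2 each term, convergence requires |x + 7|² < 22/15, hence R = √330/15.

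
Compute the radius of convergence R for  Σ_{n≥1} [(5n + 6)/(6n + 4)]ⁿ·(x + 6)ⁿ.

R = 6/5

Root test: |a_n|^(1/n) = (5n + 6)/(6n + 4) → 5/6.
Thus R = 1/(5/6) = 6/5.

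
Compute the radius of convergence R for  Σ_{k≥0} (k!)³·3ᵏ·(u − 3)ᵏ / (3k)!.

R = 9

Apply the ratio test: |a_{k+1}| / |a_k| = (k+1)³/[(3k+1)·(3k+2)·(3k+3)] · 3, which tends to 1/9 as k → ∞.
Convergence for |u − 3| · 1/9 < 1, i.e. |u − 3| < 9. So R = 9.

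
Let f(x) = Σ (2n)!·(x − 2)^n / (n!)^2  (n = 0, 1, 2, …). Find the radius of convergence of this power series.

Apply the ratio test: |a_{n+1}| / |a_n| = (2n+1)·(2n+2)/(n+1)², which tends to 4 as n → ∞.
The series converges when 4 · |x − 2| < 1, giving R = 1/4.

R = 1/4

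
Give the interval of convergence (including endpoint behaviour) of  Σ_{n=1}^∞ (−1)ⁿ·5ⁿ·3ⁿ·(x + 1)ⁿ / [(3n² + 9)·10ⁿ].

[-5/3, -1/3]

Apply the ratio test: |a_{n+1}| / |a_n| = [(3n² + 9)/(3(n+1)² + 9)] · 5·3/10, which tends to 3/2 as n → ∞.
The series converges when 3/2 · |x + 1| < 1, giving R = 2/3.
Endpoint x = -1/3: the terms are on the order of 1/n², so the series converges absolutely by comparison with the p-series (p = 2 > 1).
When x = -5/3, absolute convergence follows by limit comparison with Σ 1/n².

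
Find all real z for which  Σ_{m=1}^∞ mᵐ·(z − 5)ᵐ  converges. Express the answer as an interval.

{5}

Applying the root test, |a_m|^(1/m) = m → ∞.
Since the m-th root of |a_m| is unbounded, the series converges only at z = 5; R = 0.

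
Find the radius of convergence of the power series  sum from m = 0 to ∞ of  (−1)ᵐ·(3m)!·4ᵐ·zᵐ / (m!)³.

R = 1/108

Ratio test: |a_{m+1}/a_m| = (3m+1)·(3m+2)·(3m+3)/(m+1)³ · 4 → 108 as m → ∞.
The series converges when 108 · |z| < 1, giving R = 1/108.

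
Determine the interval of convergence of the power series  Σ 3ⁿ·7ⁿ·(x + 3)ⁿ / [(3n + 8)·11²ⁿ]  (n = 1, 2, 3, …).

Apply the ratio test: |a_{n+1}| / |a_n| = [(3n + 8)/(3(n+1) + 8)] · 3·7/121, which tends to 21/121 as n → ∞.
Thus R = 1/(21/121) = 121/21.
Check x = 58/21: comparison with the harmonic series Σ 1/n shows the series diverges.
Endpoint x = -184/21: the terms alternate in sign and decrease monotonically to 0 in absolute value (size ~ c/n), so the alternating series test gives convergence.

[-184/21, 58/21)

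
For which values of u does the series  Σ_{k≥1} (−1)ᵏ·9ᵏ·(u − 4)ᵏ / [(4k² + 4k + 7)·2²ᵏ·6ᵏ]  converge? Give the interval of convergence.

[4/3, 20/3]

By the ratio test, |a_{k+1}/a_k| = [(4k² + 4k + 7)/(4(k+1)² + 4(k+1) + 7)] · 9/(4·6) → 3/8.
The series converges when 3/8 · |u − 4| < 1, giving R = 8/3.
At u = 20/3: absolute convergence follows by limit comparison with Σ 1/k².
At u = 4/3: absolute convergence follows by limit comparison with Σ 1/k².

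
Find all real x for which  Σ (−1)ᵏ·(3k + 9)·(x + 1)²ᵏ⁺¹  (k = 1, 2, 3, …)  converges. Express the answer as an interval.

(-2, 0)

Apply the ratio test: |a_{k+1}| / |a_k| = (3(k+1) + 9)/(3k + 9), which tends to 1 as k → ∞.
Successive powers of (x + 1) differ by 2, so the series converges when |x + 1|² · 1 < 1, i.e. |x + 1| < √(1) = 1. So R = 1.
At x = 0: the terms do not tend to 0, so the series diverges.
When x = -2, the terms have absolute value of order k, which does not tend to 0, so the series diverges by the divergence test.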